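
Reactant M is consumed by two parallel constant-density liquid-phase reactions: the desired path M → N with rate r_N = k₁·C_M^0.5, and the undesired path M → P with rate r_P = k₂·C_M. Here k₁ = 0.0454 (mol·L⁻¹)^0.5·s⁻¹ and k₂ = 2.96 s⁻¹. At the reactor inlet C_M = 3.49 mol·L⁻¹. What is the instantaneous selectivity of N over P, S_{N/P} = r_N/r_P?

S_{N/P} = r_N/r_P = (k₁·C_M^0.5)/(k₂·C_M) = (k₁/k₂)·C_M^-0.5.
= (0.0454×3.490^0.5) / (2.96×3.490) = 0.08481/10.33 = 0.00821.

0.00821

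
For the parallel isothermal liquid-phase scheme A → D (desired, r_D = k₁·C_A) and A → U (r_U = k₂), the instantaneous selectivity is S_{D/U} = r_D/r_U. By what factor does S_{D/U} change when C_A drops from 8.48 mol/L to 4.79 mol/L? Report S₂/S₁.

0.565

S_{D/U} = (k₁/k₂)·C_A, so S₂/S₁ = (C_{A,2}/C_{A,1}).
= 4.79/8.48 = 0.565.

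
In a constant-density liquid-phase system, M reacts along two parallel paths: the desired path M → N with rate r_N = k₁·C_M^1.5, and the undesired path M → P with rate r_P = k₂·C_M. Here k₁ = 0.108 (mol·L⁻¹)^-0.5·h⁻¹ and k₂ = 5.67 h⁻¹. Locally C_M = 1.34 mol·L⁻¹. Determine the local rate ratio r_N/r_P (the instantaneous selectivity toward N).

0.0220

S_{N/P} = r_N/r_P = (k₁·C_M^1.5)/(k₂·C_M) = (k₁/k₂)·C_M^0.5.
= (0.108×1.340^1.5) / (5.67×1.340) = 0.1675/7.598 = 0.0220.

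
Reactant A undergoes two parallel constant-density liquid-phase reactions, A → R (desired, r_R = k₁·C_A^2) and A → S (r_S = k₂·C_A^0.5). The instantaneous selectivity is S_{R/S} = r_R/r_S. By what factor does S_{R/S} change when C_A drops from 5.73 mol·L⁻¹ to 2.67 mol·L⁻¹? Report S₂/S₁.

0.318

S_{R/S} = (k₁/k₂)·C_A^1.5, so S₂/S₁ = (C_{A,2}/C_{A,1})^1.5.
= (2.67/5.73)^1.5 = (0.4660)^1.5 = 0.318.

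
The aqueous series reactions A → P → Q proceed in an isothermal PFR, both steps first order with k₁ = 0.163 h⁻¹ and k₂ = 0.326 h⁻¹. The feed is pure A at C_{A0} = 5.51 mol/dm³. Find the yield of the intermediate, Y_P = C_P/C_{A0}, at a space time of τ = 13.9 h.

0.0930

Solving the coupled first-order balances gives C_P(τ) = [k₁/(k₂−k₁)]·C_{A0}·(e^(−k₁τ) − e^(−k₂τ)).
e^(−k₁τ) = e^(−0.163×13.9) = e^(−2.266) = 0.1038; e^(−k₂τ) = e^(−4.531) = 0.01077.
C_P = 0.163×5.51/(0.326−0.163) × (0.1038−0.01077) = 5.510×0.09299 = 0.5124 mol/dm³.
Y_P = C_P/C_{A0} = 0.5124/5.51 = 0.0930.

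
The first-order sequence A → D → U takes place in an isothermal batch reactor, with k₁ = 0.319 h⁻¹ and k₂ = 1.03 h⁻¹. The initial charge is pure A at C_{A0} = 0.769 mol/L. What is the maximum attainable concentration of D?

For a first-order series the maximum intermediate yield is C_{D,max}/C_{A0} = (k₁/k₂)^[k₂/(k₂−k₁)].
= (0.319/1.03)^(1.03/(1.03−0.319)) = (0.3097)^(1.449) = 0.1830.
C_{D,max} = 0.1830×0.769 = 0.141 mol/L.

0.141 mol/L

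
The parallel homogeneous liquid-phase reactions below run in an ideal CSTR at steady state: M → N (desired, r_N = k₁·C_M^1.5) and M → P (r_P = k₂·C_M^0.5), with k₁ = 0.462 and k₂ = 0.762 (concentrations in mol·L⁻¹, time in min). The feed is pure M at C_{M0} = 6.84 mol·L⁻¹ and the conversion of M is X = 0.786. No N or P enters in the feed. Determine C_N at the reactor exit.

2.53 mol·L⁻¹

Exit C_M = C_{M0}(1−X) = 6.84×0.214 = 1.464 mol·L⁻¹.
A CSTR operates uniformly at the exit composition, giving r_N = 0.8182 and r_P = 0.9219 (each k·C_M^n at C_M = 1.464).
Fraction of consumed M going to N: r_N/(r_N+r_P) = 0.4702.
C_N = 0.4702·C_{M0}·X = 0.4702×6.84×0.786 = 2.53 mol·L⁻¹.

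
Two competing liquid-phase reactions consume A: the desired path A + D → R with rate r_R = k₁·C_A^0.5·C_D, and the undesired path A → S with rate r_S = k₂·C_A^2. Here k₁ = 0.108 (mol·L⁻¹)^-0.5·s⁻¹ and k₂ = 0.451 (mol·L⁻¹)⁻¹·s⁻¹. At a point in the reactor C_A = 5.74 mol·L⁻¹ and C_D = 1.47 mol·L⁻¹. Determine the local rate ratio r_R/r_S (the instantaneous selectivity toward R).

S_{R/S} = r_R/r_S = (k₁·C_A^0.5·C_D)/(k₂·C_A^2) = (k₁/k₂)·C_A^-1.5·C_D.
= (0.108×5.740^0.5×1.470) / (0.451×5.740^2) = 0.3804/14.86 = 0.0256.
The undesired path is higher order in A, so low C_A (CSTR or dilute feed) favours R.

0.0256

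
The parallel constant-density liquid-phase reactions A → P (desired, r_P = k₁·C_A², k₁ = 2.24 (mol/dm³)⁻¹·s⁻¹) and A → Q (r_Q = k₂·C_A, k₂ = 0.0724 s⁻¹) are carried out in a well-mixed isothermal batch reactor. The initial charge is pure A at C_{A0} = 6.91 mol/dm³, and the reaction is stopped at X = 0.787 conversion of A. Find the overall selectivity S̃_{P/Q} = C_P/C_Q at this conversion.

C_A = C_{A0}(1−X) = 1.472 mol/dm³.
Along a PFR/batch, dC_Q/dC_A = −r_Q/(r_P+r_Q) = −k₂/(k₂+k₁·C_A).
Integrating from C_{A0} to C_A: C_Q = (0.0724/2.24)·ln[(0.0724+2.24·6.91)/(0.0724+2.24·1.47)] = 0.03232·ln(15.55/3.369) = 0.04943 mol/dm³.
Then C_P = (C_{A0}−C_A) − C_Q = 5.438 − 0.04943 = 5.389 mol/dm³.
S̃_{P/Q} = C_P/C_Q = 5.389/0.04943 = 109.

109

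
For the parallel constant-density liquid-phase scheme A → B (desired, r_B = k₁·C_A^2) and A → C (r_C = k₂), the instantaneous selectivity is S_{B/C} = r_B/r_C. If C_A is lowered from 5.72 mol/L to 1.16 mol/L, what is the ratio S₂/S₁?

S_{B/C} = (k₁/k₂)·C_A^2, so S₂/S₁ = (C_{A,2}/C_{A,1})^2.
= (1.16/5.72)^2 = (0.2028)^2 = 0.0411.
Selectivity toward B falls as C_A falls — high-concentration operation is favoured.

0.0411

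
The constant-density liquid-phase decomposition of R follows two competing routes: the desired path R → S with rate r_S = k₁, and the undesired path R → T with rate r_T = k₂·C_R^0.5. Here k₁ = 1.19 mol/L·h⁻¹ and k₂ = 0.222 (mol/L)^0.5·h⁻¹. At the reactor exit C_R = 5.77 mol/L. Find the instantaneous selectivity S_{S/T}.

S_{S/T} = r_S/r_T = (k₁)/(k₂·C_R^0.5) = (k₁/k₂)·C_R^-0.5.
= (1.19) / (0.222×5.770^0.5) = 1.190/0.5333 = 2.23.
The undesired path is higher order in R, so low C_R (CSTR or dilute feed) favours S.

2.23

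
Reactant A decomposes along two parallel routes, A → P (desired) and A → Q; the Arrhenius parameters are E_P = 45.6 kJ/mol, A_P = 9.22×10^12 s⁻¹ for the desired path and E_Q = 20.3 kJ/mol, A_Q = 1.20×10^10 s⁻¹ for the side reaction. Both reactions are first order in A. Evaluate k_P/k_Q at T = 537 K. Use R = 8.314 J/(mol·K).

k_P/k_Q = (A_P/A_Q)·exp[−(E_P−E_Q)/(RT)] = (A_P/A_Q)·exp[(E_Q−E_P)/(RT)].
(E_Q−E_P)/(RT) = (20.3−45.6)×10³/(8.314×537) = -25300/4465 = -5.667.
k_P/k_Q = (9.22×10^12/1.20×10^10)·exp(-5.667) = 768.3 × 0.003459 = 2.66.
Since E_P > E_Q, raising the temperature improves selectivity toward P.

2.66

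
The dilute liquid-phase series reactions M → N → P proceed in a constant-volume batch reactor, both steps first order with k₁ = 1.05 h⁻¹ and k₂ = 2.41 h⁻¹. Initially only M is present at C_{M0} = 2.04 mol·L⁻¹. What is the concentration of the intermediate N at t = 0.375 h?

The intermediate concentration in a first-order A→B→C sequence is C_N = k₁C_{M0}(e^(−k₁t) − e^(−k₂t))/(k₂−k₁).
e^(−k₁t) = e^(−1.05×0.375) = e^(−0.3938) = 0.6745; e^(−k₂t) = e^(−0.9038) = 0.4050.
C_N = 1.05×2.04/(2.41−1.05) × (0.6745−0.4050) = 1.575×0.2695 = 0.4244 mol·L⁻¹.

0.424 mol·L⁻¹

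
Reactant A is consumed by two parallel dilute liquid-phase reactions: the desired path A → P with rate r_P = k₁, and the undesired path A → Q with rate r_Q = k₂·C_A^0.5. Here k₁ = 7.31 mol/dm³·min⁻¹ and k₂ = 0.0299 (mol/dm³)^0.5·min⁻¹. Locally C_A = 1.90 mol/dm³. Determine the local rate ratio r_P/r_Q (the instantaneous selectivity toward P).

S_{P/Q} = r_P/r_Q = (k₁)/(k₂·C_A^0.5) = (k₁/k₂)·C_A^-0.5.
= (7.31) / (0.0299×1.900^0.5) = 7.310/0.04121 = 177.

177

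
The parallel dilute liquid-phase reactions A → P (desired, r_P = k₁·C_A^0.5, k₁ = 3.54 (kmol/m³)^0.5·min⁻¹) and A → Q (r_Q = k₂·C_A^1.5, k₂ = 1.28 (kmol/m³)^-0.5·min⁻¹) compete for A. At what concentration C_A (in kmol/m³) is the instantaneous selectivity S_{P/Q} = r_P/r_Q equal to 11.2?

S_{P/Q} = (k₁/k₂)·C_A⁻¹ ⇒ C_A = (S·k₂/k₁)^(-1).
= (11.2×1.28/3.54)^(-1) = (4.050)^(-1) = 0.247 kmol/m³.

0.247 kmol/m³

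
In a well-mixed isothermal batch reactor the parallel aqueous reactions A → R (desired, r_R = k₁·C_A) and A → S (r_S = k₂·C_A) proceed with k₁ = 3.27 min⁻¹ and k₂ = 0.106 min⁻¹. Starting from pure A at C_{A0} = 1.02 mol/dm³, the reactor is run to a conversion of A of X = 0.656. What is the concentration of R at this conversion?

0.648 mol/dm³

C_A = C_{A0}(1−X) = 0.3509 mol/dm³.
Both paths are first order in A, so the instantaneous fraction to R is constant: dC_R/d(−C_A) = k₁/(k₁+k₂) = 0.9686.
C_R = 0.9686·(C_{A0}−C_A) = 0.9686×0.6691 = 0.648 mol/dm³.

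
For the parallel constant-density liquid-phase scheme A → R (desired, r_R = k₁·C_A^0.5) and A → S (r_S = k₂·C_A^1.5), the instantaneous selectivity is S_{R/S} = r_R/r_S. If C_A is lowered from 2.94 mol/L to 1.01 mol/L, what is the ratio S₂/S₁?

S_{R/S} = (k₁/k₂)·C_A⁻¹, so S₂/S₁ = (C_{A,2}/C_{A,1})⁻¹.
= 2.94/1.01 = 2.91.
Selectivity toward R rises as C_A falls — low-concentration operation is favoured.

2.91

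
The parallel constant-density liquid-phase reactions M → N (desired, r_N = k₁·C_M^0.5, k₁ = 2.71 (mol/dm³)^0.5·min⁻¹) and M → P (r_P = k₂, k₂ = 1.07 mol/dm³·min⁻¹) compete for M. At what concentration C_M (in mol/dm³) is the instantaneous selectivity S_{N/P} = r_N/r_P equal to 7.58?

8.96 mol/dm³

S_{N/P} = (k₁/k₂)·C_M^0.5 ⇒ C_M = (S·k₂/k₁)^(2).
= (7.58×1.07/2.71)^(2) = (2.993)^(2) = 8.96 mol/dm³.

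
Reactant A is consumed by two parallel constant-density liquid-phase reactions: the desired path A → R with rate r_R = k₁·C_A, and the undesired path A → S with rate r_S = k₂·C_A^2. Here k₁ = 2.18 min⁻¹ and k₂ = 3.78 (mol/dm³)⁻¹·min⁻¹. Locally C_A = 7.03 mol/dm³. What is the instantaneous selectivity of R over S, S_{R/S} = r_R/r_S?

S_{R/S} = r_R/r_S = (k₁·C_A)/(k₂·C_A^2) = (k₁/k₂)·C_A⁻¹.
= (2.18×7.030) / (3.78×7.030^2) = 15.33/186.8 = 0.0820.
The undesired path is higher order in A, so low C_A (CSTR or dilute feed) favours R.

0.0820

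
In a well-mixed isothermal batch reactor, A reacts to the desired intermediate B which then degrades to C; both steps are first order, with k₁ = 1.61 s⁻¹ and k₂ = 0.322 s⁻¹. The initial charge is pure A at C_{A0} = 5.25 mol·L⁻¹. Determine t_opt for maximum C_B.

1.25 s

Setting dC_B/dt = 0 gives t_opt = ln(k₂/k₁)/(k₂−k₁).
= ln(0.322/1.61)/(0.322−1.61) = ln(0.2000)/-1.288 = -1.609/-1.288 = 1.25 s.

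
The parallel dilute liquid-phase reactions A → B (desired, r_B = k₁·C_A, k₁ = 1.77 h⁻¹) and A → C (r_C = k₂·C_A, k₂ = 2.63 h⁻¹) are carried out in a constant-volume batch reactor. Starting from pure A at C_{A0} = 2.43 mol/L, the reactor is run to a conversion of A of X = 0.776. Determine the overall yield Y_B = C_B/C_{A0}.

C_A = C_{A0}(1−X) = 0.5443 mol/L.
Both paths are first order in A, so the instantaneous fraction to B is constant: dC_B/d(−C_A) = k₁/(k₁+k₂) = 0.4023.
C_B = 0.4023·(C_{A0}−C_A) = 0.4023×1.886 = 0.759 mol/L.
Y_B = C_B/C_{A0} = 0.7586/2.43 = 0.312.

0.312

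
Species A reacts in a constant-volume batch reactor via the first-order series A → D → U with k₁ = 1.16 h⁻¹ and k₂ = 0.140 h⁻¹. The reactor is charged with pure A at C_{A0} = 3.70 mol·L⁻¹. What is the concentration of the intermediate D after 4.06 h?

The intermediate concentration in a first-order A→B→C sequence is C_D = k₁C_{A0}(e^(−k₁t) − e^(−k₂t))/(k₂−k₁).
e^(−k₁t) = e^(−1.16×4.06) = e^(−4.710) = 0.009008; e^(−k₂t) = e^(−0.5684) = 0.5664.
C_D = 1.16×3.70/(0.140−1.16) × (0.009008−0.5664) = (-4.208)×(-0.5574) = 2.346 mol·L⁻¹.

2.35 mol·L⁻¹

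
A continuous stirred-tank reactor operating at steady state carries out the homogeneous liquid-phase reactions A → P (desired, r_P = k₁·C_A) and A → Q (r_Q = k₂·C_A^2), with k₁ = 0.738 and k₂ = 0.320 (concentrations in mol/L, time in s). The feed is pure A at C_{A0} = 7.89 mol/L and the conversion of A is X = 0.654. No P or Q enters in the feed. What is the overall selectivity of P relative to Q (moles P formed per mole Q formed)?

Exit C_A = C_{A0}(1−X) = 7.89×0.346 = 2.730 mol/L.
Rates in a CSTR are evaluated at the outlet concentration: r_P = 0.738×2.730 = 2.015, r_Q = 0.320×2.730^2 = 2.385.
Overall selectivity = C_P/C_Q = r_Pτ/(r_Qτ) = r_P/r_Q = 0.845.

0.845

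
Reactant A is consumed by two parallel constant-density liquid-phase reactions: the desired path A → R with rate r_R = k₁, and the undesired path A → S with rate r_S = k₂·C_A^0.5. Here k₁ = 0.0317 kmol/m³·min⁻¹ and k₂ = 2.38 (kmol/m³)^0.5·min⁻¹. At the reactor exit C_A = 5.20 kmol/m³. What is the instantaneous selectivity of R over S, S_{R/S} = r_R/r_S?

0.00584

S_{R/S} = r_R/r_S = (k₁)/(k₂·C_A^0.5) = (k₁/k₂)·C_A^-0.5.
= (0.0317) / (2.38×5.200^0.5) = 0.03170/5.427 = 0.00584.
The undesired path is higher order in A, so low C_A (CSTR or dilute feed) favours R.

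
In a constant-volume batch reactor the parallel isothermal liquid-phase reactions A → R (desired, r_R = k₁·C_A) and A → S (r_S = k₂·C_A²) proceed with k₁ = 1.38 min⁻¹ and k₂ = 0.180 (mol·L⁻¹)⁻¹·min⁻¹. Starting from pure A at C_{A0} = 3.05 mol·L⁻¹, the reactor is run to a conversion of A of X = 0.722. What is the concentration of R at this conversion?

1.76 mol·L⁻¹

C_A = C_{A0}(1−X) = 0.8479 mol·L⁻¹.
Along a PFR/batch, dC_R/dC_A = −r_R/(r_R+r_S) = −k₁/(k₁+k₂·C_A).
Integrating from C_{A0} to C_A: C_R = (1.38/0.180)·ln[(1.38+0.180·3.05)/(1.38+0.180·0.848)] = 7.667·ln(1.929/1.533) = 1.764 mol·L⁻¹.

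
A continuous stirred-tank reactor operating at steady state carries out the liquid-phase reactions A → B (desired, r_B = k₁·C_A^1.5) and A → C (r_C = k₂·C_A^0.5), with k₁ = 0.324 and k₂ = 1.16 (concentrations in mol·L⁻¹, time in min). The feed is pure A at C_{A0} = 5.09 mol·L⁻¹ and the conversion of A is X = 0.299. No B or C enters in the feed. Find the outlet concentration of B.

Exit C_A = C_{A0}(1−X) = 5.09×0.701 = 3.568 mol·L⁻¹.
In a CSTR the entire volume is at exit conditions, so r_B = 0.324×3.568^1.5 = 2.184 and r_C = 1.16×3.568^0.5 = 2.191.
Fraction of consumed A going to B: r_B/(r_B+r_C) = 0.4991.
C_B = 0.4991·C_{A0}·X = 0.4991×5.09×0.299 = 0.760 mol·L⁻¹.

0.760 mol·L⁻¹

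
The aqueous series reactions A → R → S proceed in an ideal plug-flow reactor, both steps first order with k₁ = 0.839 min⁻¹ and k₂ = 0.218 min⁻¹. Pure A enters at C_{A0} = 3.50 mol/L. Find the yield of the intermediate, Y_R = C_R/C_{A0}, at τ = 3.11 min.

The intermediate concentration in a first-order A→B→C sequence is C_R = k₁C_{A0}(e^(−k₁τ) − e^(−k₂τ))/(k₂−k₁).
e^(−k₁τ) = e^(−0.839×3.11) = e^(−2.609) = 0.07359; e^(−k₂τ) = e^(−0.6780) = 0.5076.
C_R = 0.839×3.50/(0.218−0.839) × (0.07359−0.5076) = (-4.729)×(-0.4341) = 2.052 mol/L.
Y_R = C_R/C_{A0} = 2.052/3.50 = 0.586.

0.586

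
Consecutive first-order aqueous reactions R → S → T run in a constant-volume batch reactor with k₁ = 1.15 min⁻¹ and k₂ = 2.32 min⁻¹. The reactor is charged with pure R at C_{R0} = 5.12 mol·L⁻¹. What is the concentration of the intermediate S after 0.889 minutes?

The intermediate concentration in a first-order A→B→C sequence is C_S = k₁C_{R0}(e^(−k₁t) − e^(−k₂t))/(k₂−k₁).
e^(−k₁t) = e^(−1.15×0.889) = e^(−1.022) = 0.3597; e^(−k₂t) = e^(−2.062) = 0.1271.
C_S = 1.15×5.12/(2.32−1.15) × (0.3597−0.1271) = 5.032×0.2326 = 1.171 mol·L⁻¹.

1.17 mol·L⁻¹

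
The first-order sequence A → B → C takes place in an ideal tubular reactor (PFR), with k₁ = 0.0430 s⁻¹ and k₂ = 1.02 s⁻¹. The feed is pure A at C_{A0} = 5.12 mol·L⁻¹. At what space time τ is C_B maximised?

3.24 s

Setting dC_B/dτ = 0 gives τ_opt = ln(k₂/k₁)/(k₂−k₁).
= ln(1.02/0.0430)/(1.02−0.0430) = ln(23.72)/0.9770 = 3.166/0.9770 = 3.24 s.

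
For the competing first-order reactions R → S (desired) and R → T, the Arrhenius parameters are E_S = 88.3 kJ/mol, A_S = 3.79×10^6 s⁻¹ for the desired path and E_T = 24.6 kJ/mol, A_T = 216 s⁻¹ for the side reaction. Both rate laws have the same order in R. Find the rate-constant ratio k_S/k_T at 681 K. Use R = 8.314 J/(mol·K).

Since both paths have the same order in R, the concentration cancels and S_{S/T} = k_S/k_T = (A_S/A_T)·exp[(E_T−E_S)/(RT)].
(E_T−E_S)/(RT) = (24.6−88.3)×10³/(8.314×681) = -63700/5662 = -11.25.
k_S/k_T = (3.79×10^6/216)·exp(-11.25) = 17546 × 1.300×10^-5 = 0.228.

0.228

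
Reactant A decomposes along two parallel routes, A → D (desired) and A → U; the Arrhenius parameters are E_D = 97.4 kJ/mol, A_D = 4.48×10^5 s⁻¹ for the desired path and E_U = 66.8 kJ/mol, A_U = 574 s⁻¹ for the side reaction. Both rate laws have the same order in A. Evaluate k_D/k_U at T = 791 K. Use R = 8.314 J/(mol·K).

Since both paths have the same order in A, the concentration cancels and S_{D/U} = k_D/k_U = (A_D/A_U)·exp[(E_U−E_D)/(RT)].
(E_U−E_D)/(RT) = (66.8−97.4)×10³/(8.314×791) = -30600/6576 = -4.653.
k_D/k_U = (4.48×10^5/574)·exp(-4.653) = 780.5 × 0.009533 = 7.44.
Since E_D > E_U, raising the temperature improves selectivity toward D.

7.44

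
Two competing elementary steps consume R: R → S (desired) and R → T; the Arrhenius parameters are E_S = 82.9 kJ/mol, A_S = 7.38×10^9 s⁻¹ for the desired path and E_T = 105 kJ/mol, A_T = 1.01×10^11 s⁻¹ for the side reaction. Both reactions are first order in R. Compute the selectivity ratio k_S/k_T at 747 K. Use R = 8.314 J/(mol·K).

With equal orders, S_{S/T} = k_S/k_T = (A_S/A_T)·exp[(E_T−E_S)/(RT)].
(E_T−E_S)/(RT) = (105−82.9)×10³/(8.314×747) = 22100/6211 = 3.558.
k_S/k_T = (7.38×10^9/1.01×10^11)·exp(3.558) = 0.07307 × 35.11 = 2.57.

2.57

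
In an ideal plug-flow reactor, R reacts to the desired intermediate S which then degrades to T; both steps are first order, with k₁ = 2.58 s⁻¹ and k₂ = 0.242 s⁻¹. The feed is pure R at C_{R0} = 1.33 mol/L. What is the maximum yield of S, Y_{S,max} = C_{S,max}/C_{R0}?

Evaluating C_S at τ_opt = ln(k₂/k₁)/(k₂−k₁) gives C_{S,max}/C_{R0} = (k₁/k₂)^[k₂/(k₂−k₁)].
= (2.58/0.242)^(0.242/(0.242−2.58)) = (10.66)^(-0.1035) = 0.7827.

0.783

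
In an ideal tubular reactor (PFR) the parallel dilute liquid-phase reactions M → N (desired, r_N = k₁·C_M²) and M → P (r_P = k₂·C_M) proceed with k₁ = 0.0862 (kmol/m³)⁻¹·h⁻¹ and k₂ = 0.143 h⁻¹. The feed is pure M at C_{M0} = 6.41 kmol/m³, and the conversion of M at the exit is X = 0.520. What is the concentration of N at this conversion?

C_M = C_{M0}(1−X) = 3.077 kmol/m³.
Along a PFR/batch, dC_P/dC_M = −r_P/(r_N+r_P) = −k₂/(k₂+k₁·C_M).
Integrating from C_{M0} to C_M: C_P = (0.143/0.0862)·ln[(0.143+0.0862·6.41)/(0.143+0.0862·3.08)] = 1.659·ln(0.6955/0.4082) = 0.8840 kmol/m³.
Then C_N = (C_{M0}−C_M) − C_P = 3.333 − 0.8840 = 2.449 kmol/m³.

2.45 kmol/m³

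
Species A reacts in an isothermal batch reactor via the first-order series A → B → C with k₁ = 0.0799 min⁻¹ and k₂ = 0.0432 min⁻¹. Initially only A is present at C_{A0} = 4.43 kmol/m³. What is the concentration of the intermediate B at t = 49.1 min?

0.966 kmol/m³

For first-order series with pure A initially, C_B(t) = k₁C_{A0}/(k₂−k₁)·(e^(−k₁t) − e^(−k₂t)).
e^(−k₁t) = e^(−0.0799×49.1) = e^(−3.923) = 0.01978; e^(−k₂t) = e^(−2.121) = 0.1199.
C_B = 0.0799×4.43/(0.0432−0.0799) × (0.01978−0.1199) = (-9.645)×(-0.1001) = 0.9656 kmol/m³.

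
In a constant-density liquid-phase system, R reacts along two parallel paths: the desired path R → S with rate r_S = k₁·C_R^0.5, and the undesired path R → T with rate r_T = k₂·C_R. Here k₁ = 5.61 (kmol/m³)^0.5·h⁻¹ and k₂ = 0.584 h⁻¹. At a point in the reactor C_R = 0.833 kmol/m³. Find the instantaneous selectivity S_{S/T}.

10.5

S_{S/T} = r_S/r_T = (k₁·C_R^0.5)/(k₂·C_R) = (k₁/k₂)·C_R^-0.5.
= (5.61×0.8330^0.5) / (0.584×0.8330) = 5.120/0.4865 = 10.5.
The undesired path is higher order in R, so low C_R (CSTR or dilute feed) favours S.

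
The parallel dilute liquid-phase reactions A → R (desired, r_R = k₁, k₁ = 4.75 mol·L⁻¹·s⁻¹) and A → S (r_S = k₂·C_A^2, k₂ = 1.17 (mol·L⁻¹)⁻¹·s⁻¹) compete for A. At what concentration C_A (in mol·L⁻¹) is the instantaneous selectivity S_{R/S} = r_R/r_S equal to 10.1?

0.634 mol·L⁻¹

S_{R/S} = (k₁/k₂)·C_A^-2 ⇒ C_A = (S·k₂/k₁)^(-0.5).
= (10.1×1.17/4.75)^(-0.5) = (2.488)^(-0.5) = 0.634 mol·L⁻¹.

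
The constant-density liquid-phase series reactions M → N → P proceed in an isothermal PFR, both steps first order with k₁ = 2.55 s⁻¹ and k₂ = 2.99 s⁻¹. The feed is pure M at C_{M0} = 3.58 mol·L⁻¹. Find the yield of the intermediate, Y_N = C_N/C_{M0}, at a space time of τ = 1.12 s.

For first-order series with pure M initially, C_N(τ) = k₁C_{M0}/(k₂−k₁)·(e^(−k₁τ) − e^(−k₂τ)).
e^(−k₁τ) = e^(−2.55×1.12) = e^(−2.856) = 0.05750; e^(−k₂τ) = e^(−3.349) = 0.03513.
C_N = 2.55×3.58/(2.99−2.55) × (0.05750−0.03513) = 20.75×0.02237 = 0.4642 mol·L⁻¹.
Y_N = C_N/C_{M0} = 0.4642/3.58 = 0.130.

0.130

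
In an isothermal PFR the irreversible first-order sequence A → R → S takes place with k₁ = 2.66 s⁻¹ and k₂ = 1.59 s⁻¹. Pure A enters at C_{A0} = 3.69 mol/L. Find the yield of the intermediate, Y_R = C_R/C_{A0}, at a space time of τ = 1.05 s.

For first-order series with pure A initially, C_R(τ) = k₁C_{A0}/(k₂−k₁)·(e^(−k₁τ) − e^(−k₂τ)).
e^(−k₁τ) = e^(−2.66×1.05) = e^(−2.793) = 0.06124; e^(−k₂τ) = e^(−1.670) = 0.1883.
C_R = 2.66×3.69/(1.59−2.66) × (0.06124−0.1883) = (-9.173)×(-0.1271) = 1.166 mol/L.
Y_R = C_R/C_{A0} = 1.166/3.69 = 0.316.

0.316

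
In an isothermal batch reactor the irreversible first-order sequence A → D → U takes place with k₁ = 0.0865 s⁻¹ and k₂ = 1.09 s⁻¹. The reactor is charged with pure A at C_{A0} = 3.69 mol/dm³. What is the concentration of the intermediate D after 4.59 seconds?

0.212 mol/dm³

For first-order series with pure A initially, C_D(t) = k₁C_{A0}/(k₂−k₁)·(e^(−k₁t) − e^(−k₂t)).
e^(−k₁t) = e^(−0.0865×4.59) = e^(−0.3970) = 0.6723; e^(−k₂t) = e^(−5.003) = 0.006717.
C_D = 0.0865×3.69/(1.09−0.0865) × (0.6723−0.006717) = 0.3181×0.6656 = 0.2117 mol/dm³.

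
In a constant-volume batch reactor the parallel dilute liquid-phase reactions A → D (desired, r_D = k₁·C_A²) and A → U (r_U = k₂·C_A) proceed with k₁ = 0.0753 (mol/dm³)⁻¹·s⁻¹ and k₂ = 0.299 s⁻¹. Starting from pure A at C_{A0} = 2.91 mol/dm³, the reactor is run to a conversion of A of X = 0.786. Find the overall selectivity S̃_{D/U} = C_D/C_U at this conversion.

C_A = C_{A0}(1−X) = 0.6227 mol/dm³.
Along a PFR/batch, dC_U/dC_A = −r_U/(r_D+r_U) = −k₂/(k₂+k₁·C_A).
Integrating from C_{A0} to C_A: C_U = (0.299/0.0753)·ln[(0.299+0.0753·2.91)/(0.299+0.0753·0.623)] = 3.971·ln(0.5181/0.3459) = 1.605 mol/dm³.
Then C_D = (C_{A0}−C_A) − C_U = 2.287 − 1.605 = 0.6827 mol/dm³.
S̃_{D/U} = C_D/C_U = 0.6827/1.605 = 0.425.

0.425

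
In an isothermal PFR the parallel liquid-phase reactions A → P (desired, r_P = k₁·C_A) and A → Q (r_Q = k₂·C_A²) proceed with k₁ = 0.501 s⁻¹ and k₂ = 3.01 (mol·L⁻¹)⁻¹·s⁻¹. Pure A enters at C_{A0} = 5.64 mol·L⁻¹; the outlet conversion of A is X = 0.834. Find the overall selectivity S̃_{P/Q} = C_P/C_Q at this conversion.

0.0625

C_A = C_{A0}(1−X) = 0.9362 mol·L⁻¹.
Along a PFR/batch, dC_P/dC_A = −r_P/(r_P+r_Q) = −k₁/(k₁+k₂·C_A).
Integrating from C_{A0} to C_A: C_P = (0.501/3.01)·ln[(0.501+3.01·5.64)/(0.501+3.01·0.936)] = 0.1664·ln(17.48/3.319) = 0.2765 mol·L⁻¹.
C_Q = (C_{A0}−C_A)−C_P = 4.427 mol·L⁻¹; S̃_{P/Q} = 0.2765/4.427 = 0.0625.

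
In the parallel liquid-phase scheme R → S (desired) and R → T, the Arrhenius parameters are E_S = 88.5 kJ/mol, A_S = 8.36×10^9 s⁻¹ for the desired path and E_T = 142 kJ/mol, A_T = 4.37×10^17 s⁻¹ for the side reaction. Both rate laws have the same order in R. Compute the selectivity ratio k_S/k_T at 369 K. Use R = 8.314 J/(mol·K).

0.717

With equal orders, S_{S/T} = k_S/k_T = (A_S/A_T)·exp[(E_T−E_S)/(RT)].
(E_T−E_S)/(RT) = (142−88.5)×10³/(8.314×369) = 53500/3068 = 17.44.
k_S/k_T = (8.36×10^9/4.37×10^17)·exp(17.44) = 1.913×10^-8 × 3.746×10^7 = 0.717.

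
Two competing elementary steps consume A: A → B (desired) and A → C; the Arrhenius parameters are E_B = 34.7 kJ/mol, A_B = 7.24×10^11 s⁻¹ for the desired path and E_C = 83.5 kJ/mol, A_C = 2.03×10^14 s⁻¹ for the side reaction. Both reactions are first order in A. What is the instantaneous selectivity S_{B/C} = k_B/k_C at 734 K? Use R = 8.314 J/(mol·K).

10.6

With equal orders, S_{B/C} = k_B/k_C = (A_B/A_C)·exp[(E_C−E_B)/(RT)].
(E_C−E_B)/(RT) = (83.5−34.7)×10³/(8.314×734) = 48800/6102 = 7.997.
k_B/k_C = (7.24×10^11/2.03×10^14)·exp(7.997) = 0.003567 × 2971 = 10.6.
Since E_B < E_C, lowering the temperature improves selectivity toward B.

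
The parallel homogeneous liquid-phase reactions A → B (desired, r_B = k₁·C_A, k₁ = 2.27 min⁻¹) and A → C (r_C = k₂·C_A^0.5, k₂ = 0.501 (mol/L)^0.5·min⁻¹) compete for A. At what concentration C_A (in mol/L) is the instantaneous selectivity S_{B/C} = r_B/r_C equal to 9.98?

4.85 mol/L

S_{B/C} = (k₁/k₂)·C_A^0.5 ⇒ C_A = (S·k₂/k₁)^(2).
= (9.98×0.501/2.27)^(2) = (2.203)^(2) = 4.85 mol/L.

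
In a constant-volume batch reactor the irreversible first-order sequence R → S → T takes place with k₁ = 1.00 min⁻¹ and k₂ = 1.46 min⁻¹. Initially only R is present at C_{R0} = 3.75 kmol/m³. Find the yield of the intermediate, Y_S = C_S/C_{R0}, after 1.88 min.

0.192

Solving the coupled first-order balances gives C_S(t) = [k₁/(k₂−k₁)]·C_{R0}·(e^(−k₁t) − e^(−k₂t)).
e^(−k₁t) = e^(−1.00×1.88) = e^(−1.880) = 0.1526; e^(−k₂t) = e^(−2.745) = 0.06426.
C_S = 1.00×3.75/(1.46−1.00) × (0.1526−0.06426) = 8.152×0.08833 = 0.7201 kmol/m³.
Y_S = C_S/C_{R0} = 0.7201/3.75 = 0.192.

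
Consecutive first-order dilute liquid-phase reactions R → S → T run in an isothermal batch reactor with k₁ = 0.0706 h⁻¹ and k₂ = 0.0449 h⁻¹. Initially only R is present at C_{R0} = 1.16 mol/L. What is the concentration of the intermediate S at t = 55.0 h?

0.204 mol/L

Solving the coupled first-order balances gives C_S(t) = [k₁/(k₂−k₁)]·C_{R0}·(e^(−k₁t) − e^(−k₂t)).
e^(−k₁t) = e^(−0.0706×55.0) = e^(−3.883) = 0.02059; e^(−k₂t) = e^(−2.470) = 0.08463.
C_S = 0.0706×1.16/(0.0449−0.0706) × (0.02059−0.08463) = (-3.187)×(-0.06404) = 0.2041 mol/L.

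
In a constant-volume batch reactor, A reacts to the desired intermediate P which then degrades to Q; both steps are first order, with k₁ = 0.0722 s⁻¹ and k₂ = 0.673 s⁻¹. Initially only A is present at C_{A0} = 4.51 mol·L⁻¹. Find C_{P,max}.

At the optimum, C_{P,max}/C_{A0} = (k₁/k₂)^[k₂/(k₂−k₁)].
= (0.0722/0.673)^(0.673/(0.673−0.0722)) = (0.1073)^(1.120) = 0.08204.
C_{P,max} = 0.08204×4.51 = 0.370 mol·L⁻¹.

0.370 mol·L⁻¹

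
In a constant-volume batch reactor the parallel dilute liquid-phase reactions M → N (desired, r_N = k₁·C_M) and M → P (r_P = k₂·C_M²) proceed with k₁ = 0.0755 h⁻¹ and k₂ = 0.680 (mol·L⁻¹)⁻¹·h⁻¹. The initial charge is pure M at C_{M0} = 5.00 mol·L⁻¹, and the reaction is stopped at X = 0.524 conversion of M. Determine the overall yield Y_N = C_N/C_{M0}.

0.0160

C_M = C_{M0}(1−X) = 2.380 mol·L⁻¹.
Along a PFR/batch, dC_N/dC_M = −r_N/(r_N+r_P) = −k₁/(k₁+k₂·C_M).
Integrating from C_{M0} to C_M: C_N = (0.0755/0.680)·ln[(0.0755+0.680·5.00)/(0.0755+0.680·2.38)] = 0.1110·ln(3.476/1.694) = 0.07980 mol·L⁻¹.
Y_N = C_N/C_{M0} = 0.07980/5.00 = 0.0160.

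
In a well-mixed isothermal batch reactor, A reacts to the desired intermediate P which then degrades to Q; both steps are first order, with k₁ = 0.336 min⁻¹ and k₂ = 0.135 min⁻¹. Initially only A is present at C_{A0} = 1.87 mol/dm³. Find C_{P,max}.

1.01 mol/dm³

At the optimum, C_{P,max}/C_{A0} = (k₁/k₂)^[k₂/(k₂−k₁)].
= (0.336/0.135)^(0.135/(0.135−0.336)) = (2.489)^(-0.6716) = 0.5420.
C_{P,max} = 0.5420×1.87 = 1.01 mol/dm³.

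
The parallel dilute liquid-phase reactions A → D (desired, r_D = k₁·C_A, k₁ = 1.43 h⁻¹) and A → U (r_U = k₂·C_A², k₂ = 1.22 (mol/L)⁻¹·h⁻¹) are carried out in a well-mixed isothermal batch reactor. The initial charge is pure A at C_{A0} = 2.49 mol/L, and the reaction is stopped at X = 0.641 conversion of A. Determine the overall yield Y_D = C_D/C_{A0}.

C_A = C_{A0}(1−X) = 0.8939 mol/L.
Along a PFR/batch, dC_D/dC_A = −r_D/(r_D+r_U) = −k₁/(k₁+k₂·C_A).
Integrating from C_{A0} to C_A: C_D = (1.43/1.22)·ln[(1.43+1.22·2.49)/(1.43+1.22·0.894)] = 1.172·ln(4.468/2.521) = 0.6709 mol/L.
Y_D = C_D/C_{A0} = 0.6709/2.49 = 0.269.

0.269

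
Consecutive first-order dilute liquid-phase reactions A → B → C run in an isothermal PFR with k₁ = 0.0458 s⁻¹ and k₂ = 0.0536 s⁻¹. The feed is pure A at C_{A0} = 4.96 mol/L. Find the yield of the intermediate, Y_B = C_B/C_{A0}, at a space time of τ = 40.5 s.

Solving the coupled first-order balances gives C_B(τ) = [k₁/(k₂−k₁)]·C_{A0}·(e^(−k₁τ) − e^(−k₂τ)).
e^(−k₁τ) = e^(−0.0458×40.5) = e^(−1.855) = 0.1565; e^(−k₂τ) = e^(−2.171) = 0.1141.
C_B = 0.0458×4.96/(0.0536−0.0458) × (0.1565−0.1141) = 29.12×0.04238 = 1.234 mol/L.
Y_B = C_B/C_{A0} = 1.234/4.96 = 0.249.

0.249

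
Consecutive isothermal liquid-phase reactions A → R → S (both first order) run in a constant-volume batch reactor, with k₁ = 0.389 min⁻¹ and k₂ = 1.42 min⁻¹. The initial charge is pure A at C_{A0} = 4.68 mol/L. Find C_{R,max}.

Evaluating C_R at t_opt = ln(k₂/k₁)/(k₂−k₁) gives C_{R,max}/C_{A0} = (k₁/k₂)^[k₂/(k₂−k₁)].
= (0.389/1.42)^(1.42/(1.42−0.389)) = (0.2739)^(1.377) = 0.1681.
C_{R,max} = 0.1681×4.68 = 0.787 mol/L.

0.787 mol/L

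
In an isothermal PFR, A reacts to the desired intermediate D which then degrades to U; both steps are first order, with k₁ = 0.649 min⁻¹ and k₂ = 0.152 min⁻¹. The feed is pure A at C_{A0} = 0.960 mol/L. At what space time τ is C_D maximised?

2.92 min

Setting dC_D/dτ = 0 gives τ_opt = ln(k₂/k₁)/(k₂−k₁).
= ln(0.152/0.649)/(0.152−0.649) = ln(0.2342)/-0.4970 = -1.452/-0.4970 = 2.92 min.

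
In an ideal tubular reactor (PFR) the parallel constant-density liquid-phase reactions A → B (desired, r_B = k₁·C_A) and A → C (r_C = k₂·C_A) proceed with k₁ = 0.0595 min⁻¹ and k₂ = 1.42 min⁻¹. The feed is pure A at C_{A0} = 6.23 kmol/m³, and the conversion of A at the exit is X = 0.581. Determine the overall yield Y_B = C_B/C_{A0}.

C_A = C_{A0}(1−X) = 2.610 kmol/m³.
Both paths are first order in A, so the instantaneous fraction to B is constant: dC_B/d(−C_A) = k₁/(k₁+k₂) = 0.04022.
C_B = 0.04022·(C_{A0}−C_A) = 0.04022×3.620 = 0.146 kmol/m³.
Y_B = C_B/C_{A0} = 0.1456/6.23 = 0.0234.

0.0234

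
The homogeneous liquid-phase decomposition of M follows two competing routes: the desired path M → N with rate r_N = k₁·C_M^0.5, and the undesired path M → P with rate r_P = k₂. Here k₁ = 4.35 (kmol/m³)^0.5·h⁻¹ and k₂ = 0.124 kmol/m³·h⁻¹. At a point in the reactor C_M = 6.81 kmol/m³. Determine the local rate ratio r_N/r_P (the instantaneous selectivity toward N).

S_{N/P} = r_N/r_P = (k₁·C_M^0.5)/(k₂) = (k₁/k₂)·C_M^0.5.
= (4.35×6.810^0.5) / (0.124) = 11.35/0.1240 = 91.5.
Since the desired path is higher order in M, keeping C_M high (PFR or concentrated feed) favours N.

91.5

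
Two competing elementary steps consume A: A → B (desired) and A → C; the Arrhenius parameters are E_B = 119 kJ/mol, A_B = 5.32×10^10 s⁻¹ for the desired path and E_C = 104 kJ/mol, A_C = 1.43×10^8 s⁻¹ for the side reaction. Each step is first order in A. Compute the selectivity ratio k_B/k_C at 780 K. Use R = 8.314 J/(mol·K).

36.8

With equal orders, S_{B/C} = k_B/k_C = (A_B/A_C)·exp[(E_C−E_B)/(RT)].
(E_C−E_B)/(RT) = (104−119)×10³/(8.314×780) = -15000/6485 = -2.313.
k_B/k_C = (5.32×10^10/1.43×10^8)·exp(-2.313) = 372.0 × 0.09896 = 36.8.
Since E_B > E_C, raising the temperature improves selectivity toward B.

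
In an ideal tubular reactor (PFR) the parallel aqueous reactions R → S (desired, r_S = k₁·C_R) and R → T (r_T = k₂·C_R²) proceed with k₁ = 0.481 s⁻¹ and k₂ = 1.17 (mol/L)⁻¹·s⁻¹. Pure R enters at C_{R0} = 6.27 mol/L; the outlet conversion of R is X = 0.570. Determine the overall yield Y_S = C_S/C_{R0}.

0.0502

C_R = C_{R0}(1−X) = 2.696 mol/L.
Along a PFR/batch, dC_S/dC_R = −r_S/(r_S+r_T) = −k₁/(k₁+k₂·C_R).
Integrating from C_{R0} to C_R: C_S = (0.481/1.17)·ln[(0.481+1.17·6.27)/(0.481+1.17·2.70)] = 0.4111·ln(7.817/3.635) = 0.3147 mol/L.
Y_S = C_S/C_{R0} = 0.3147/6.27 = 0.0502.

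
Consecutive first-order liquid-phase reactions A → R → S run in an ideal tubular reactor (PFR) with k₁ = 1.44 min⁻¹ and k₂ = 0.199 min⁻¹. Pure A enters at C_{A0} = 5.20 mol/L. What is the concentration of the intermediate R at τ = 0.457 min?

2.38 mol/L

The intermediate concentration in a first-order A→B→C sequence is C_R = k₁C_{A0}(e^(−k₁τ) − e^(−k₂τ))/(k₂−k₁).
e^(−k₁τ) = e^(−1.44×0.457) = e^(−0.6581) = 0.5178; e^(−k₂τ) = e^(−0.09094) = 0.9131.
C_R = 1.44×5.20/(0.199−1.44) × (0.5178−0.9131) = (-6.034)×(-0.3952) = 2.385 mol/L.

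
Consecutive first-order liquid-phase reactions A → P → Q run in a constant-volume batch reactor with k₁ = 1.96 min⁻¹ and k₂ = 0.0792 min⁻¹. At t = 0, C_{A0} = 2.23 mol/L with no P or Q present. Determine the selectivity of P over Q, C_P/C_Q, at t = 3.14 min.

Solving the coupled first-order balances gives C_P(t) = [k₁/(k₂−k₁)]·C_{A0}·(e^(−k₁t) − e^(−k₂t)).
e^(−k₁t) = e^(−1.96×3.14) = e^(−6.154) = 0.002124; e^(−k₂t) = e^(−0.2487) = 0.7798.
C_P = 1.96×2.23/(0.0792−1.96) × (0.002124−0.7798) = (-2.324)×(-0.7777) = 1.807 mol/L.
C_A = C_{A0}e^(−k₁t) = 0.004737 mol/L, so C_Q = C_{A0}−C_A−C_P = 0.4180 mol/L; C_P/C_Q = 4.32.

4.32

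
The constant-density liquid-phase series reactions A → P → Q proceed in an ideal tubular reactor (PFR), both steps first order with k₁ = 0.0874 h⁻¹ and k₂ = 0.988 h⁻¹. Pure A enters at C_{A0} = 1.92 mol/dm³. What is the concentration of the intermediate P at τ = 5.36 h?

The intermediate concentration in a first-order A→B→C sequence is C_P = k₁C_{A0}(e^(−k₁τ) − e^(−k₂τ))/(k₂−k₁).
e^(−k₁τ) = e^(−0.0874×5.36) = e^(−0.4685) = 0.6260; e^(−k₂τ) = e^(−5.296) = 0.005013.
C_P = 0.0874×1.92/(0.988−0.0874) × (0.6260−0.005013) = 0.1863×0.6209 = 0.1157 mol/dm³.

0.116 mol/dm³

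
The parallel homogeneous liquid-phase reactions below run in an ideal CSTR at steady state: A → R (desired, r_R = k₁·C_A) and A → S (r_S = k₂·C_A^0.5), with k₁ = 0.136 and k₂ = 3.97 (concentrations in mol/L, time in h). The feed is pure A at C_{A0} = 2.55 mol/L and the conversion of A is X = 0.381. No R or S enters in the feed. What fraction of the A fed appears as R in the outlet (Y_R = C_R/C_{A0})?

0.0157

Exit C_A = C_{A0}(1−X) = 2.55×0.619 = 1.578 mol/L.
In a CSTR the entire volume is at exit conditions, so r_R = 0.136×1.578 = 0.2147 and r_S = 3.97×1.578^0.5 = 4.988.
Fraction of consumed A going to R: r_R/(r_R+r_S) = 0.04126.
C_R = 0.04126·C_{A0}·X = 0.04126×2.55×0.381 = 0.0401 mol/L; Y_R = C_R/C_{A0} = 0.0157.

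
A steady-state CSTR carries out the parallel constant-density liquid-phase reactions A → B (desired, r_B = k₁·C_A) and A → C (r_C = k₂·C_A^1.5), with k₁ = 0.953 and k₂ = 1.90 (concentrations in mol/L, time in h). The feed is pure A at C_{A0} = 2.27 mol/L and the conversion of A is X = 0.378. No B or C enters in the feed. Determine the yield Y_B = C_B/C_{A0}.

Exit C_A = C_{A0}(1−X) = 2.27×0.622 = 1.412 mol/L.
A CSTR operates uniformly at the exit composition, giving r_B = 1.346 and r_C = 3.188 (each k·C_A^n at C_A = 1.412).
Fraction of consumed A going to B: r_B/(r_B+r_C) = 0.2968.
C_B = 0.2968·C_{A0}·X = 0.2968×2.27×0.378 = 0.255 mol/L; Y_B = C_B/C_{A0} = 0.112.

0.112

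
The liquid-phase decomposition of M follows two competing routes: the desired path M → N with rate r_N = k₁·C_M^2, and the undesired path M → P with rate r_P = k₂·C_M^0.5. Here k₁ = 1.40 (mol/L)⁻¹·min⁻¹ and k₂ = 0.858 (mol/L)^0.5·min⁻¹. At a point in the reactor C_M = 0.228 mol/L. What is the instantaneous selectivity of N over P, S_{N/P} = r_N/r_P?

0.178

S_{N/P} = r_N/r_P = (k₁·C_M^2)/(k₂·C_M^0.5) = (k₁/k₂)·C_M^1.5.
= (1.40×0.2280^2) / (0.858×0.2280^0.5) = 0.07278/0.4097 = 0.178.
Since the desired path is higher order in M, keeping C_M high (PFR or concentrated feed) favours N.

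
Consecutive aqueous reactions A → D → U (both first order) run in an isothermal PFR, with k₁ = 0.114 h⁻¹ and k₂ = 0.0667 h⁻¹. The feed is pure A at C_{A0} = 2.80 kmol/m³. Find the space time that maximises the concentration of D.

The intermediate peaks when r₁ = r₂, i.e. k₁e^(−k₁τ) = k₂e^(−k₂τ), giving τ_opt = ln(k₂/k₁)/(k₂−k₁).
= ln(0.0667/0.114)/(0.0667−0.114) = ln(0.5851)/-0.04730 = -0.5360/-0.04730 = 11.3 h.

11.3 h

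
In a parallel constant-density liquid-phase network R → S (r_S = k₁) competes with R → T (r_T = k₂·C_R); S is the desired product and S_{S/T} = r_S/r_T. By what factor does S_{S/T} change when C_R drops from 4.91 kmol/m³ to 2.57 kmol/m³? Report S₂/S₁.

S_{S/T} = (k₁/k₂)·C_R⁻¹, so S₂/S₁ = (C_{R,2}/C_{R,1})⁻¹.
= 4.91/2.57 = 1.91.
Selectivity toward S rises as C_R falls — low-concentration operation is favoured.

1.91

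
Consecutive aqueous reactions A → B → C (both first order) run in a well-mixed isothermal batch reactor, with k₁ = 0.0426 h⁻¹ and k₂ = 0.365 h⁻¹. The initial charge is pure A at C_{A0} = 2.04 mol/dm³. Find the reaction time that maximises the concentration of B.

6.66 h

Setting dC_B/dt = 0 gives t_opt = ln(k₂/k₁)/(k₂−k₁).
= ln(0.365/0.0426)/(0.365−0.0426) = ln(8.568)/0.3224 = 2.148/0.3224 = 6.66 h.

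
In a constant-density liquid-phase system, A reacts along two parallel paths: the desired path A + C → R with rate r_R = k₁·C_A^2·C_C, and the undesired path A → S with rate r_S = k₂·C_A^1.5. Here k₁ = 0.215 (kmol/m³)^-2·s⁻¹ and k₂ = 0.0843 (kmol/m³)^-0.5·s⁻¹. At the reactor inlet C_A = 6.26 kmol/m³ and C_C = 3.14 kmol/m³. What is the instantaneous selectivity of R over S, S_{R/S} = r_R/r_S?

20.0

S_{R/S} = r_R/r_S = (k₁·C_A^2·C_C)/(k₂·C_A^1.5) = (k₁/k₂)·C_A^0.5·C_C.
= (0.215×6.260^2×3.140) / (0.0843×6.260^1.5) = 26.46/1.320 = 20.0.
Since the desired path is higher order in A, keeping C_A high (PFR or concentrated feed) favours R.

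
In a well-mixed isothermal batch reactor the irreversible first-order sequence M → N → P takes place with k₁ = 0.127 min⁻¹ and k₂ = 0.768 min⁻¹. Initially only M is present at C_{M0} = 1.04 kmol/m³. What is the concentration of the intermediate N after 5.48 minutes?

0.0997 kmol/m³

Solving the coupled first-order balances gives C_N(t) = [k₁/(k₂−k₁)]·C_{M0}·(e^(−k₁t) − e^(−k₂t)).
e^(−k₁t) = e^(−0.127×5.48) = e^(−0.6960) = 0.4986; e^(−k₂t) = e^(−4.209) = 0.01487.
C_N = 0.127×1.04/(0.768−0.127) × (0.4986−0.01487) = 0.2061×0.4837 = 0.09967 kmol/m³.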